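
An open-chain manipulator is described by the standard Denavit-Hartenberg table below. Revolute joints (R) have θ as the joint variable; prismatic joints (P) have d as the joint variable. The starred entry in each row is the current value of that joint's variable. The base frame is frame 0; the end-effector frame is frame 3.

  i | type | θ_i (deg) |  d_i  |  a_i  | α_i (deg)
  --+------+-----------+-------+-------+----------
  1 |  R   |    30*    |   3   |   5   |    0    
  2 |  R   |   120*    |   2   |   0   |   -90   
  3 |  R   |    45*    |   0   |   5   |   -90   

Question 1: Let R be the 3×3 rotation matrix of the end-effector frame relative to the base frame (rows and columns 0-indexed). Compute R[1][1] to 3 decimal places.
End-effector y-axis (col 1 of R) = (0.5000,0.8660,-0.0000)
R[1][1] = 0.8660

0.866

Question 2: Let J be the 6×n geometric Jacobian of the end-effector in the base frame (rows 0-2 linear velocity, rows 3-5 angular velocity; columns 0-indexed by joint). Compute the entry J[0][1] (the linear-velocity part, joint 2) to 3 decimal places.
-1.768

axis z_1 = (0.0000,0.0000,1.0000); lever o_n−o_1 = (-3.0619,1.7678,-1.5355)
cross product → J_v[:, 1] = (-1.7678,-3.0619,0.0000)
J_ω[:, 1] = z_1
entry J[0][1] = -1.7678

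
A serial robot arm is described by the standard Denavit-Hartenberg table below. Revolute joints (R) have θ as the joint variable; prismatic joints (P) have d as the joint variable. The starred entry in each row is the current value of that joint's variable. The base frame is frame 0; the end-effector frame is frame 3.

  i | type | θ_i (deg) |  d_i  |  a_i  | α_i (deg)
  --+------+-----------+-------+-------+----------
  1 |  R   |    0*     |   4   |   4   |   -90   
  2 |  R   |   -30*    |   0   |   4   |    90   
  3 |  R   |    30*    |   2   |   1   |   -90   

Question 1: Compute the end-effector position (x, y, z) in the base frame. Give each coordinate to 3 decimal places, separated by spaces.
7.214 0.500 8.165

after link 1: o_1 = (4.0000, 0.0000, 4.0000)
after link 2: o_2 = (7.4641, -0.0000, 6.0000)
after link 3: o_3 = (7.2141, 0.5000, 8.1651)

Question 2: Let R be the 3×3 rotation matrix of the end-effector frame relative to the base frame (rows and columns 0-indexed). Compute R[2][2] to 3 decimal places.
End-effector z-axis (col 2 of R) = (-0.4330,0.8660,-0.2500)
R[2][2] = -0.2500

-0.250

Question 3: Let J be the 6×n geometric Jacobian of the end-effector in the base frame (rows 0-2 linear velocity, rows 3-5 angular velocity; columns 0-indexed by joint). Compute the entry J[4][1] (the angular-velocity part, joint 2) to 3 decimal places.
axis z_1 = (0.0000,1.0000,0.0000); lever o_n−o_1 = (3.2141,0.5000,4.1651)
cross product → J_v[:, 1] = (4.1651,0.0000,-3.2141)
J_ω[:, 1] = z_1
entry J[4][1] = 1.0000

1.000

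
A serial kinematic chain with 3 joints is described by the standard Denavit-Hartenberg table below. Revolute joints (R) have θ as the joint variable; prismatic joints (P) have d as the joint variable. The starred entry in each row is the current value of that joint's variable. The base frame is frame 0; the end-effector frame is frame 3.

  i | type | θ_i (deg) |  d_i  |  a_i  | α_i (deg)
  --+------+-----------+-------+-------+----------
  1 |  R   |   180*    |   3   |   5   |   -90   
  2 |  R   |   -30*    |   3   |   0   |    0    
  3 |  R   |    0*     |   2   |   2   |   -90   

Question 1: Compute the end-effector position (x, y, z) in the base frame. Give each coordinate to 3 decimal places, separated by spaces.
after link 1: o_1 = (-5.0000, 0.0000, 3.0000)
after link 2: o_2 = (-5.0000, -3.0000, 3.0000)
after link 3: o_3 = (-6.7321, -5.0000, 4.0000)

-6.732 -5.000 4.000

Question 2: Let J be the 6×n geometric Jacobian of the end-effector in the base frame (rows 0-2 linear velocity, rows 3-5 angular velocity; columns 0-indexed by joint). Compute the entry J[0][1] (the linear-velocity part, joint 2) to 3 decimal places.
-1.000

axis z_1 = (-0.0000,-1.0000,0.0000); lever o_n−o_1 = (-1.7321,-5.0000,1.0000)
cross product → J_v[:, 1] = (-1.0000,0.0000,-1.7321)
J_ω[:, 1] = z_1
entry J[0][1] = -1.0000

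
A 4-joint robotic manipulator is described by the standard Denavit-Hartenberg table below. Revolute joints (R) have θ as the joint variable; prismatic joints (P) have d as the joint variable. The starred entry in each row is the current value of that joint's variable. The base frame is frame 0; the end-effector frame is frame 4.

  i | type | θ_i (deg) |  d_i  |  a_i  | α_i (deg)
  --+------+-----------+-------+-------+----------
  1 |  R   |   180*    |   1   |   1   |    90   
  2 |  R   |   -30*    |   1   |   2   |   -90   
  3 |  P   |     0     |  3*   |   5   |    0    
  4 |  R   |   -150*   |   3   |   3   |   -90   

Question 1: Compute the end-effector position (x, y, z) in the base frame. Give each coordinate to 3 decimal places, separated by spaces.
-7.812 2.500 3.995

after link 1: o_1 = (-1.0000, 0.0000, 1.0000)
after link 2: o_2 = (-2.7321, 1.0000, 0.0000)
after link 3: o_3 = (-8.5622, 1.0000, 0.0981)
after link 4: o_4 = (-7.8122, 2.5000, 3.9952)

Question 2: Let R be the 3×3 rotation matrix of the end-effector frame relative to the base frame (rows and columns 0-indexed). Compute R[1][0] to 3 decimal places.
0.500

End-effector x-axis (col 0 of R) = (0.7500,0.5000,0.4330)
R[1][0] = 0.5000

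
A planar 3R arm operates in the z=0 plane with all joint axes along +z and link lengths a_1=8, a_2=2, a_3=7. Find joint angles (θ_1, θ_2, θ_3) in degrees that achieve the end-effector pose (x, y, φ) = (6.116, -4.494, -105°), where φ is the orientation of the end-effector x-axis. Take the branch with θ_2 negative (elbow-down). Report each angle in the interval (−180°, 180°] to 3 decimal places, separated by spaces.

29.999 -90.017 -44.982

wrist centre = target − a_3·(cos φ, sin φ) = (7.9277, 2.2675)
cos θ_2 = (67.9904−8²−2²)/(2·8·2) = -0.0003; θ_2 = -90.0171° (elbow-down)
β = atan2(2.2675,7.9277) = 15.9615°; ψ = atan2(-2.0000,7.9994) = -14.0373°
θ_1 = β − ψ = 29.9988°
θ_3 = φ − θ_1 − θ_2 = -44.9816° (wrapped to (-180°,180°])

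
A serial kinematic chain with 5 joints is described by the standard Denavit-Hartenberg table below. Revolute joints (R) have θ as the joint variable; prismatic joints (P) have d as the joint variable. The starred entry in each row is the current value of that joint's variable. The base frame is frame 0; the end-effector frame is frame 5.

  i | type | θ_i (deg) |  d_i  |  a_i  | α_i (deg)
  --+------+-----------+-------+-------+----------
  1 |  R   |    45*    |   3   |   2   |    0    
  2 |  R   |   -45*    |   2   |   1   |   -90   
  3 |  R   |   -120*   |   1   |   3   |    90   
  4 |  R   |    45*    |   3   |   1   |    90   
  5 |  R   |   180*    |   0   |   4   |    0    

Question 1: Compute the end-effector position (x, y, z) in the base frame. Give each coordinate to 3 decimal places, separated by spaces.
after link 1: o_1 = (1.4142, 1.4142, 3.0000)
after link 2: o_2 = (2.4142, 1.4142, 5.0000)
after link 3: o_3 = (0.9142, 2.4142, 7.5981)
after link 4: o_4 = (-2.0374, 3.1213, 6.7104)
after link 5: o_5 = (-0.6232, 0.2929, 4.2610)

-0.623 0.293 4.261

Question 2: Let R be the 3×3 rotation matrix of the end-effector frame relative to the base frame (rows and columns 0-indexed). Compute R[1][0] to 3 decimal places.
End-effector x-axis (col 0 of R) = (0.3536,-0.7071,-0.6124)
R[1][0] = -0.7071

-0.707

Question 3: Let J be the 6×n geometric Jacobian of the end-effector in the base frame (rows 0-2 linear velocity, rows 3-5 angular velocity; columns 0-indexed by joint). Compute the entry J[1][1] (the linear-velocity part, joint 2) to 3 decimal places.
-2.037

axis z_1 = (0.0000,0.0000,1.0000); lever o_n−o_1 = (-2.0374,-1.1213,1.2610)
cross product → J_v[:, 1] = (1.1213,-2.0374,0.0000)
J_ω[:, 1] = z_1
entry J[1][1] = -2.0374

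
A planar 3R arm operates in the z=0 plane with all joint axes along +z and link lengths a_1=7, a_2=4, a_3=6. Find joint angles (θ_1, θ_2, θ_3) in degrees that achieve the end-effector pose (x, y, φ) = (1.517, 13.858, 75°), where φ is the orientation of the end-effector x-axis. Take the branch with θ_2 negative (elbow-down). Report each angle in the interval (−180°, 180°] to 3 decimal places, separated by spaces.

119.999 -89.996 44.997

wrist centre = target − a_3·(cos φ, sin φ) = (-0.0359, 8.0624)
cos θ_2 = (65.0043−7²−4²)/(2·7·4) = 0.0001; θ_2 = -89.9956° (elbow-down)
β = atan2(8.0624,-0.0359) = 90.2552°; ψ = atan2(-4.0000,7.0003) = -29.7438°
θ_1 = β − ψ = 119.9990°
θ_3 = φ − θ_1 − θ_2 = 44.9966° (wrapped to (-180°,180°])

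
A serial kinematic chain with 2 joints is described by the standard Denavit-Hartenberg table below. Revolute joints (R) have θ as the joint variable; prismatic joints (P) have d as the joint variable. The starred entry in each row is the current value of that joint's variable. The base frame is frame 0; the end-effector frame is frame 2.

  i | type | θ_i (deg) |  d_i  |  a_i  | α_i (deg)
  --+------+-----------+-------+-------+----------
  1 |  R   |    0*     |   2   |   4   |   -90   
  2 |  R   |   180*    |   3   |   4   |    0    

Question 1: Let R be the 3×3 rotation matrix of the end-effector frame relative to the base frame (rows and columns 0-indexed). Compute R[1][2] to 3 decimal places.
End-effector z-axis (col 2 of R) = (0.0000,1.0000,0.0000)
R[1][2] = 1.0000

1.000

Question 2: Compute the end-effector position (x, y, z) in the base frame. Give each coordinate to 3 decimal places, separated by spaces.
after link 1: o_1 = (4.0000, 0.0000, 2.0000)
after link 2: o_2 = (0.0000, 3.0000, 2.0000)

0.000 3.000 2.000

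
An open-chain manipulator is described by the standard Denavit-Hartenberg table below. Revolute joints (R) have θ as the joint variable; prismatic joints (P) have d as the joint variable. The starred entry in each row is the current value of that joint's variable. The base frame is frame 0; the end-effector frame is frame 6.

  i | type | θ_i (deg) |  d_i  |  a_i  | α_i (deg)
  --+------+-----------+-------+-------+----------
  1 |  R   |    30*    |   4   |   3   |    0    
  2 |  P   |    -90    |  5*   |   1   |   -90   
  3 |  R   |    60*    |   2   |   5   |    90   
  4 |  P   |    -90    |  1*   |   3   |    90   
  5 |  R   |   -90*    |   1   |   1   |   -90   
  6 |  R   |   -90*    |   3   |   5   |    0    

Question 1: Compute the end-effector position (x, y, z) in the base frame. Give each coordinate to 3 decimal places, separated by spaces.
-0.616 -0.933 9.866

after link 1: o_1 = (2.5981, 1.5000, 4.0000)
after link 2: o_2 = (3.0981, 0.6340, 9.0000)
after link 3: o_3 = (6.0801, -0.5311, 4.6699)
after link 4: o_4 = (3.9151, -2.7811, 5.1699)
after link 5: o_5 = (3.2321, -1.5981, 5.5359)
after link 6: o_6 = (-0.6160, -0.9330, 9.8660)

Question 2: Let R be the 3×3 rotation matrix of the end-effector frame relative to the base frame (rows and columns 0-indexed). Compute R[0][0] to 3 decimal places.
-0.250

End-effector x-axis (col 0 of R) = (-0.2500,0.4330,0.8660)
R[0][0] = -0.2500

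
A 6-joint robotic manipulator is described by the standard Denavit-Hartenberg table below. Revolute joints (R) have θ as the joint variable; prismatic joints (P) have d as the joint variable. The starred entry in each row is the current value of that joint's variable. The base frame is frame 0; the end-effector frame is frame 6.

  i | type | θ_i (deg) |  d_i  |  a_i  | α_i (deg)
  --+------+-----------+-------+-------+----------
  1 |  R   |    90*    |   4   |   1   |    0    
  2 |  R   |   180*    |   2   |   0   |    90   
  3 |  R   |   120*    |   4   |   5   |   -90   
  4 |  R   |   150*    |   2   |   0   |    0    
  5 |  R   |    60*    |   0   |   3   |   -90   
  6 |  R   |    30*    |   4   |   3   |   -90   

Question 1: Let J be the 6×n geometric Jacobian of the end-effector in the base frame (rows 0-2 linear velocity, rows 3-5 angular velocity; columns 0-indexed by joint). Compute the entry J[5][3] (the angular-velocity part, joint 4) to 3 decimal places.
-0.500

axis z_3 = (0.0000,0.8660,-0.5000); lever o_n−o_3 = (-6.2631,-0.9910,-2.7165)
cross product → J_v[:, 3] = (-2.8481,3.1316,5.4240)
J_ω[:, 3] = z_3
entry J[5][3] = -0.5000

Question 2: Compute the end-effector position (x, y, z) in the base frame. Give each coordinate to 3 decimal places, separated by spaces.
after link 1: o_1 = (0.0000, 1.0000, 4.0000)
after link 2: o_2 = (0.0000, 1.0000, 6.0000)
after link 3: o_3 = (-4.0000, 3.5000, 10.3301)
after link 4: o_4 = (-4.0000, 5.2321, 9.3301)
after link 5: o_5 = (-5.5000, 3.9330, 7.0801)
after link 6: o_6 = (-10.2631, 2.5090, 7.6136)

-10.263 2.509 7.614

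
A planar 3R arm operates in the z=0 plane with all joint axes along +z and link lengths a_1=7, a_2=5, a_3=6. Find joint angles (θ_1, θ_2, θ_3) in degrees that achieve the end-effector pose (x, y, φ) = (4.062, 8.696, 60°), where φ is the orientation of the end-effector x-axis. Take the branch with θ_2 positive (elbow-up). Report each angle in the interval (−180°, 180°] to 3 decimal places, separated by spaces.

30.003 150.002 -120.005

wrist centre = target − a_3·(cos φ, sin φ) = (1.0620, 3.4998)
cos θ_2 = (13.3768−7²−5²)/(2·7·5) = -0.8660; θ_2 = 150.0024° (elbow-up)
β = atan2(3.4998,1.0620) = 73.1200°; ψ = atan2(2.4998,2.6698) = 43.1171°
θ_1 = β − ψ = 30.0029°
θ_3 = φ − θ_1 − θ_2 = -120.0053° (wrapped to (-180°,180°])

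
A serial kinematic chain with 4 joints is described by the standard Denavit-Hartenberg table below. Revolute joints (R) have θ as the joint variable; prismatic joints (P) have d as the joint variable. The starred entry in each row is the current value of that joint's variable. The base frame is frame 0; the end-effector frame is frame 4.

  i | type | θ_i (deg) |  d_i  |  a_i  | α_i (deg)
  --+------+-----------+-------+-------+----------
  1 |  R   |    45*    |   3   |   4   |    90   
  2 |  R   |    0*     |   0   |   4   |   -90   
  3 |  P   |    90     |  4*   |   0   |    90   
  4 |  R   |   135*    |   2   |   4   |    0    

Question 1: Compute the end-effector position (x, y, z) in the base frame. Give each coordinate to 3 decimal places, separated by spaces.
9.071 5.071 9.828

after link 1: o_1 = (2.8284, 2.8284, 3.0000)
after link 2: o_2 = (5.6569, 5.6569, 3.0000)
after link 3: o_3 = (5.6569, 5.6569, 7.0000)
after link 4: o_4 = (9.0711, 5.0711, 9.8284)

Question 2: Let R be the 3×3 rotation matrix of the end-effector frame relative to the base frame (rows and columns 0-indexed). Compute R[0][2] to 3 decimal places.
0.707

End-effector z-axis (col 2 of R) = (0.7071,0.7071,0.0000)
R[0][2] = 0.7071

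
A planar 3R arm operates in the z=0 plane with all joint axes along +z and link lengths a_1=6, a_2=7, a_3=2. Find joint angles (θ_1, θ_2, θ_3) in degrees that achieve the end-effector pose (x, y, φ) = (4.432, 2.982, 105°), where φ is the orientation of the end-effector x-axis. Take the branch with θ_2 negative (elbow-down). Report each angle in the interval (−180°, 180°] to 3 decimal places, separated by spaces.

90.000 -135.001 150.001

wrist centre = target − a_3·(cos φ, sin φ) = (4.9496, 1.0501)
cos θ_2 = (25.6017−6²−7²)/(2·6·7) = -0.7071; θ_2 = -135.0013° (elbow-down)
β = atan2(1.0501,4.9496) = 11.9786°; ψ = atan2(-4.9496,1.0501) = -78.0214°
θ_1 = β − ψ = 90.0000°
θ_3 = φ − θ_1 − θ_2 = 150.0012° (wrapped to (-180°,180°])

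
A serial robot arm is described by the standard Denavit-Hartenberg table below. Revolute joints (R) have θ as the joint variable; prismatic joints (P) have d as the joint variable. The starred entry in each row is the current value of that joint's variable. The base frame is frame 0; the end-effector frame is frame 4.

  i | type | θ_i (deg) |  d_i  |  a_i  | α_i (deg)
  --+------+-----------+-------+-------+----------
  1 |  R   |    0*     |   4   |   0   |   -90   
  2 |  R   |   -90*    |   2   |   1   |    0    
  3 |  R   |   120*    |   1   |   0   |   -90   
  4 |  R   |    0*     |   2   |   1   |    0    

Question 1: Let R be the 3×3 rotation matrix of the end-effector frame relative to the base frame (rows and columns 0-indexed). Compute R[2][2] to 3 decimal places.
End-effector z-axis (col 2 of R) = (-0.5000,0.0000,-0.8660)
R[2][2] = -0.8660

-0.866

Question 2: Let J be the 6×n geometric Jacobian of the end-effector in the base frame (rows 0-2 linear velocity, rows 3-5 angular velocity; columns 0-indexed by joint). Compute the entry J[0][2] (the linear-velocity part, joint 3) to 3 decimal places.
axis z_2 = (0.0000,1.0000,0.0000); lever o_n−o_2 = (-0.1340,1.0000,-2.2321)
cross product → J_v[:, 2] = (-2.2321,-0.0000,0.1340)
J_ω[:, 2] = z_2
entry J[0][2] = -2.2321

-2.232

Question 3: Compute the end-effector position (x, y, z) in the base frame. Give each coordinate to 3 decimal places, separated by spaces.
-0.134 3.000 2.768

after link 1: o_1 = (0.0000, 0.0000, 4.0000)
after link 2: o_2 = (0.0000, 2.0000, 5.0000)
after link 3: o_3 = (0.0000, 3.0000, 5.0000)
after link 4: o_4 = (-0.1340, 3.0000, 2.7679)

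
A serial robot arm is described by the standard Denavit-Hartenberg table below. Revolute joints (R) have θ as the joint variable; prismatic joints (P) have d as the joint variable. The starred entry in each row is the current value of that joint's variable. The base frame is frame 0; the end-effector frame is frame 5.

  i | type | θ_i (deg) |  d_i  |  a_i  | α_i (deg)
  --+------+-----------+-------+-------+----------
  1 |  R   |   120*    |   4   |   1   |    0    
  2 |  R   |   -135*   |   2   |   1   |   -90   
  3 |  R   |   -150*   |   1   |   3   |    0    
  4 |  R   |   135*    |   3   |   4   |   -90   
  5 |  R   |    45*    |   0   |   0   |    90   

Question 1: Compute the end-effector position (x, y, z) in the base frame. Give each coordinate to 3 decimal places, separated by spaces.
2.724 4.143 8.535

after link 1: o_1 = (-0.5000, 0.8660, 4.0000)
after link 2: o_2 = (0.4659, 0.6072, 6.0000)
after link 3: o_3 = (-1.7848, 2.2456, 7.5000)
after link 4: o_4 = (2.7237, 4.1433, 8.5353)
after link 5: o_5 = (2.7237, 4.1433, 8.5353)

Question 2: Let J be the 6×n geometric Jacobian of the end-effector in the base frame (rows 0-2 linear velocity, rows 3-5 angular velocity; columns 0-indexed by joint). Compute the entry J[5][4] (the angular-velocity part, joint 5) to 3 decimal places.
-0.966

axis z_4 = (0.2500,-0.0670,-0.9659); lever o_n−o_4 = (0.0000,0.0000,0.0000)
cross product → J_v[:, 4] = (0.0000,-0.0000,0.0000)
J_ω[:, 4] = z_4
entry J[5][4] = -0.9659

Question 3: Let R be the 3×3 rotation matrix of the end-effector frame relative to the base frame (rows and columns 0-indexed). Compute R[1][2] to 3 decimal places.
End-effector z-axis (col 2 of R) = (0.8428,0.5062,0.1830)
R[1][2] = 0.5062

0.506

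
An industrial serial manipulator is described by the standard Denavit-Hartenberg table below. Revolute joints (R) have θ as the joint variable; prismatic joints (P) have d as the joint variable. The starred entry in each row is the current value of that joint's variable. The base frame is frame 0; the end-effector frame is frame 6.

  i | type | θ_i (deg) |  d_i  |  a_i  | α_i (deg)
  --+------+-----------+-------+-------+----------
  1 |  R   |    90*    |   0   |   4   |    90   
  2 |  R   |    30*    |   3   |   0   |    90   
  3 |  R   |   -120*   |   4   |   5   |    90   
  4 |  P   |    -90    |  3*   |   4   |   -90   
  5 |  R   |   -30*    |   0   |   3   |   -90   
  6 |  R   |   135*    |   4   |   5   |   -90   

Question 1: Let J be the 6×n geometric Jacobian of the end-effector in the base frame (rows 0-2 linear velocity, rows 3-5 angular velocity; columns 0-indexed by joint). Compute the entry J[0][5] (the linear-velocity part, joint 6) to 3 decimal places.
axis z_5 = (-0.4330,0.3995,0.8080); lever o_n−o_5 = (0.4459,5.9858,2.2297)
cross product → J_v[:, 5] = (-3.9457,1.3258,-2.7701)
J_ω[:, 5] = z_5
entry J[0][5] = -3.9457

-3.946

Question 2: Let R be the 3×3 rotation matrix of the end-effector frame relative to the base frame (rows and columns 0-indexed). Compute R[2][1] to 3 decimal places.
-0.808

End-effector y-axis (col 1 of R) = (0.4330,-0.3995,-0.8080)
R[2][1] = -0.8080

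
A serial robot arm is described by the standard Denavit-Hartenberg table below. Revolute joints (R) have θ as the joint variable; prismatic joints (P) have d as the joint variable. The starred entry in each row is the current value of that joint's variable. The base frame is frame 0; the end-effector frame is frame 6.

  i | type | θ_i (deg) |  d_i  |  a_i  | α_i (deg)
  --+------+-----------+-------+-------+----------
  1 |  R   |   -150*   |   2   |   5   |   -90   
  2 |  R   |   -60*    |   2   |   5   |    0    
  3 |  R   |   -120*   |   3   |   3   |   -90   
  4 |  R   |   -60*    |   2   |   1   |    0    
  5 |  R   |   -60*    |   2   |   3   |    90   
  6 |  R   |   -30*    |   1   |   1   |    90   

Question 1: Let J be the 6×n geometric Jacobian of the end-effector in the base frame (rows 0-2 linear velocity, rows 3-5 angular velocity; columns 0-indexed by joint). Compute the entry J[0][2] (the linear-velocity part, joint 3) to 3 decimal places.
-3.031

axis z_2 = (0.5000,-0.8660,0.0000); lever o_n−o_2 = (3.9641,-5.4641,3.5000)
cross product → J_v[:, 2] = (-3.0311,-1.7500,0.7010)
J_ω[:, 2] = z_2
entry J[0][2] = -3.0311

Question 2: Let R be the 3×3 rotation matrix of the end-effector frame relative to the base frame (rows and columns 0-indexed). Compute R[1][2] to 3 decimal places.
End-effector z-axis (col 2 of R) = (0.0000,0.5000,-0.8660)
R[1][2] = 0.5000

0.500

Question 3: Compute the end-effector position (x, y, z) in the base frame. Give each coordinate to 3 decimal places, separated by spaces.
-1.531 -10.946 9.830

after link 1: o_1 = (-4.3301, -2.5000, 2.0000)
after link 2: o_2 = (-5.4952, -5.4821, 6.3301)
after link 3: o_3 = (-1.3971, -6.5801, 6.3301)
after link 4: o_4 = (-0.5311, -7.0801, 8.3301)
after link 5: o_5 = (-0.5311, -10.0801, 10.3301)
after link 6: o_6 = (-1.5311, -10.9462, 9.8301)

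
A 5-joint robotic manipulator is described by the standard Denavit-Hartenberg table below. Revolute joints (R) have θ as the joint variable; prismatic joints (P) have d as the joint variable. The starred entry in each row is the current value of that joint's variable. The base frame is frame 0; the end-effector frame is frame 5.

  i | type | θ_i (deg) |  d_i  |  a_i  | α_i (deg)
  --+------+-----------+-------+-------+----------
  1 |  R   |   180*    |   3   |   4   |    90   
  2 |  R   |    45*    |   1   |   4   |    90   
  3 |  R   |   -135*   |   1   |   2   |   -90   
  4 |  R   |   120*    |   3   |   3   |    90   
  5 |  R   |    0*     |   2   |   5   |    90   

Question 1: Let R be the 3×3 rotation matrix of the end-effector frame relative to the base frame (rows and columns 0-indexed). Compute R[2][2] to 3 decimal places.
-0.500

End-effector z-axis (col 2 of R) = (0.5000,0.7071,-0.5000)
R[2][2] = -0.5000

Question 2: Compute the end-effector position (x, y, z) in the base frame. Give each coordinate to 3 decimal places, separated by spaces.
-3.563 -0.932 12.361

after link 1: o_1 = (-4.0000, 0.0000, 3.0000)
after link 2: o_2 = (-6.8284, 1.0000, 5.8284)
after link 3: o_3 = (-6.5355, -0.4142, 4.1213)
after link 4: o_4 = (-6.9484, -1.4749, 8.2084)
after link 5: o_5 = (-3.5634, -0.9319, 12.3614)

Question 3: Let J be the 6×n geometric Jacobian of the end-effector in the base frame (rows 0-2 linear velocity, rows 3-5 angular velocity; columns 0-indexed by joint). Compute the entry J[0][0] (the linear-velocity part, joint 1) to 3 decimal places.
0.932

axis z_0 = ẑ; lever o_n−o_0 = (-3.5634,-0.9319,12.3614)
cross product → J_v[:, 0] = (0.9319,-3.5634,0.0000)
J_ω[:, 0] = z_0
entry J[0][0] = 0.9319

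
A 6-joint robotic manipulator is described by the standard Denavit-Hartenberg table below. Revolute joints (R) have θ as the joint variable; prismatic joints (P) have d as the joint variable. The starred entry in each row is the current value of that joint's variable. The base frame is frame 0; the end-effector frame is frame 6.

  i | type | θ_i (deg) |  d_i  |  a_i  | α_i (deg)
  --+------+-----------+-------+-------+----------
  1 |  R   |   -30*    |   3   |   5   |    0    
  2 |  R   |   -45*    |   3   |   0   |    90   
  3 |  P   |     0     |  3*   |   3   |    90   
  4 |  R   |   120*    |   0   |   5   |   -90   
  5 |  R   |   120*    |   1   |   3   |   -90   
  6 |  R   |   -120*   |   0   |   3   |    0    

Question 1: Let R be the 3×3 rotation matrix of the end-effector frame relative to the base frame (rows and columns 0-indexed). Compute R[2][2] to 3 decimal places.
End-effector z-axis (col 2 of R) = (0.8365,-0.2241,-0.5000)
R[2][2] = -0.5000

-0.500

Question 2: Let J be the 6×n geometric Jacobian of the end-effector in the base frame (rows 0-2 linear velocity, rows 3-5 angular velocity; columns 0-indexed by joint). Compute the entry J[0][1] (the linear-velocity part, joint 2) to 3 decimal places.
-0.901

axis z_1 = (0.0000,0.0000,1.0000); lever o_n−o_1 = (-5.2953,0.9012,4.2990)
cross product → J_v[:, 1] = (-0.9012,-5.2953,0.0000)
J_ω[:, 1] = z_1
entry J[0][1] = -0.9012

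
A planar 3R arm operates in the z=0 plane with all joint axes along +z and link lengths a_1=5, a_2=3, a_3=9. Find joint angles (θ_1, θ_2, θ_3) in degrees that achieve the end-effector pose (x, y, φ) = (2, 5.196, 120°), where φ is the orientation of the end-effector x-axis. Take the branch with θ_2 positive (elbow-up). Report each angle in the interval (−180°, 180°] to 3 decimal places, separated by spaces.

-43.574 59.998 103.576

wrist centre = target − a_3·(cos φ, sin φ) = (6.5000, -2.5982)
cos θ_2 = (49.0008−5²−3²)/(2·5·3) = 0.5000; θ_2 = 59.9983° (elbow-up)
β = atan2(-2.5982,6.5000) = -21.7879°; ψ = atan2(2.5980,6.5001) = 21.7862°
θ_1 = β − ψ = -43.5741°
θ_3 = φ − θ_1 − θ_2 = 103.5759° (wrapped to (-180°,180°])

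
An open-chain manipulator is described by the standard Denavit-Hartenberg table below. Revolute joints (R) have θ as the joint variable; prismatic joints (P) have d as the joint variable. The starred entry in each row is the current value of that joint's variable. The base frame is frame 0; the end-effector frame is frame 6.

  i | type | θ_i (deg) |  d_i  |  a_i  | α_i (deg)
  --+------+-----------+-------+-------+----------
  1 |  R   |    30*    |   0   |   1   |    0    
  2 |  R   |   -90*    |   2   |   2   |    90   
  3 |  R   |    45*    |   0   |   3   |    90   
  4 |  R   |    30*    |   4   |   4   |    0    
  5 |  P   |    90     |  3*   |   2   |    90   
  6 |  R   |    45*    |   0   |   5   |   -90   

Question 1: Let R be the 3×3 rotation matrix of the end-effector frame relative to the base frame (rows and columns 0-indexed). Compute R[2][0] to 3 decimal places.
End-effector x-axis (col 0 of R) = (-0.4053,-0.5227,-0.7500)
R[2][0] = -0.7500

-0.750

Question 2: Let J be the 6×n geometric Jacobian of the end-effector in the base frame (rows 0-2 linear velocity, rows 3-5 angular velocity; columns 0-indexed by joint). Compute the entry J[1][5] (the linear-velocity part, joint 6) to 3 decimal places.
-1.717

axis z_5 = (-0.1268,-0.7803,0.6124); lever o_n−o_5 = (-2.0267,-2.6135,-3.7500)
cross product → J_v[:, 5] = (4.5267,-1.7167,-1.2500)
J_ω[:, 5] = z_5
entry J[1][5] = -1.7167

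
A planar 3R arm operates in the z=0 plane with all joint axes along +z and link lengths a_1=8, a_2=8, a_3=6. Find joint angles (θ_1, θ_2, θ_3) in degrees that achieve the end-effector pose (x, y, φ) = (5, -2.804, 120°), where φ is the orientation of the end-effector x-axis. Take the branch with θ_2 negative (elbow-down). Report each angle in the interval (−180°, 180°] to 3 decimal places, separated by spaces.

-0.001 -89.999 -150.000

wrist centre = target − a_3·(cos φ, sin φ) = (8.0000, -8.0002)
cos θ_2 = (128.0024−8²−8²)/(2·8·8) = 0.0000; θ_2 = -89.9989° (elbow-down)
β = atan2(-8.0002,8.0000) = -45.0005°; ψ = atan2(-8.0000,8.0002) = -44.9995°
θ_1 = β − ψ = -0.0011°
θ_3 = φ − θ_1 − θ_2 = -150.0000° (wrapped to (-180°,180°])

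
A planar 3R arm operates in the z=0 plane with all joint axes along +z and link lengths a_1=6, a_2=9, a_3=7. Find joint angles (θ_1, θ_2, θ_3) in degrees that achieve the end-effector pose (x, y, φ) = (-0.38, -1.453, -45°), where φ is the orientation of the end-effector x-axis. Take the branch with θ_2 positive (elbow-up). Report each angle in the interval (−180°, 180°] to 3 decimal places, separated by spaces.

wrist centre = target − a_3·(cos φ, sin φ) = (-5.3297, 3.4967)
cos θ_2 = (40.6335−6²−9²)/(2·6·9) = -0.7071; θ_2 = 134.9993° (elbow-up)
β = atan2(3.4967,-5.3297) = 146.7319°; ψ = atan2(6.3640,-0.3639) = 93.2725°
θ_1 = β − ψ = 53.4594°
θ_3 = φ − θ_1 − θ_2 = 126.5413° (wrapped to (-180°,180°])

53.459 134.999 126.541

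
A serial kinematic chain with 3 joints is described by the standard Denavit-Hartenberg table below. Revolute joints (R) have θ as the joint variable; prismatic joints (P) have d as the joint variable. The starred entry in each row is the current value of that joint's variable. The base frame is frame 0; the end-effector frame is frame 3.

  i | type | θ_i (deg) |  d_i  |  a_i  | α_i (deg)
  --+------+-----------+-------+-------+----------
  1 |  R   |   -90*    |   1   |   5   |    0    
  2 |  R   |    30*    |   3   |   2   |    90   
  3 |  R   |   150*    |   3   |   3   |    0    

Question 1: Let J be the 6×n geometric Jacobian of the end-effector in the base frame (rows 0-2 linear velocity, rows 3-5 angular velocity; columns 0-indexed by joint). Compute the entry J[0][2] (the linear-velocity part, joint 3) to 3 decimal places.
axis z_2 = (-0.8660,-0.5000,0.0000); lever o_n−o_2 = (-3.8971,0.7500,1.5000)
cross product → J_v[:, 2] = (-0.7500,1.2990,-2.5981)
J_ω[:, 2] = z_2
entry J[0][2] = -0.7500

-0.750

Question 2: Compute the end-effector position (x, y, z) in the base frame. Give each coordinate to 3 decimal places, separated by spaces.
-2.897 -5.982 5.500

after link 1: o_1 = (0.0000, -5.0000, 1.0000)
after link 2: o_2 = (1.0000, -6.7321, 4.0000)
after link 3: o_3 = (-2.8971, -5.9821, 5.5000)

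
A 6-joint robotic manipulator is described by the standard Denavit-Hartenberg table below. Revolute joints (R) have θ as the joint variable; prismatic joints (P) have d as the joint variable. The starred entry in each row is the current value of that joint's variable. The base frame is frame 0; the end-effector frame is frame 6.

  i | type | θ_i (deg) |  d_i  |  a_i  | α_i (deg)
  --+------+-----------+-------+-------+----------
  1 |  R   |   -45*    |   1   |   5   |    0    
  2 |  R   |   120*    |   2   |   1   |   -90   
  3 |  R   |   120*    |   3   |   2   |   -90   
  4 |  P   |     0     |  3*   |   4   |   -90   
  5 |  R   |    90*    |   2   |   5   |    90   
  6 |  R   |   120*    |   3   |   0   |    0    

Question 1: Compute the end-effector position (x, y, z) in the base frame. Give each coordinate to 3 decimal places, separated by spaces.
2.112 -4.984 -5.794

after link 1: o_1 = (3.5355, -3.5355, 1.0000)
after link 2: o_2 = (3.7944, -2.5696, 3.0000)
after link 3: o_3 = (0.6378, -2.7591, 1.2679)
after link 4: o_4 = (-0.5523, -7.2005, -0.6962)
after link 5: o_5 = (2.5003, -3.5355, -3.1962)
after link 6: o_6 = (2.1120, -4.9844, -5.7942)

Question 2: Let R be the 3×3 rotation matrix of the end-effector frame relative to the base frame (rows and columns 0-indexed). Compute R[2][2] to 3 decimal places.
-0.866

End-effector z-axis (col 2 of R) = (-0.1294,-0.4830,-0.8660)
R[2][2] = -0.8660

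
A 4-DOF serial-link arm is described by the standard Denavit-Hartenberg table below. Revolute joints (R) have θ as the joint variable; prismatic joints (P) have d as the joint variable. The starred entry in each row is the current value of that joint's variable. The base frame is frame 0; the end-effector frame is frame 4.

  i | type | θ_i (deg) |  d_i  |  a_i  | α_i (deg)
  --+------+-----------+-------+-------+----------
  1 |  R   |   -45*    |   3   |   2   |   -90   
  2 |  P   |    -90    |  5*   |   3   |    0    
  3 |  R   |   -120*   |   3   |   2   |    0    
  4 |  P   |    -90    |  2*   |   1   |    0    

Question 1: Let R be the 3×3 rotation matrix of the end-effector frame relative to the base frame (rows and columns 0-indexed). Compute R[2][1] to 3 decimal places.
-0.500

End-effector y-axis (col 1 of R) = (-0.6124,0.6124,-0.5000)
R[2][1] = -0.5000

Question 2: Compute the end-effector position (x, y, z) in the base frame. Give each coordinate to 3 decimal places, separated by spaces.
after link 1: o_1 = (1.4142, -1.4142, 3.0000)
after link 2: o_2 = (4.9497, 2.1213, 6.0000)
after link 3: o_3 = (5.8463, 5.4674, 5.0000)
after link 4: o_4 = (7.6141, 6.5280, 4.1340)

7.614 6.528 4.134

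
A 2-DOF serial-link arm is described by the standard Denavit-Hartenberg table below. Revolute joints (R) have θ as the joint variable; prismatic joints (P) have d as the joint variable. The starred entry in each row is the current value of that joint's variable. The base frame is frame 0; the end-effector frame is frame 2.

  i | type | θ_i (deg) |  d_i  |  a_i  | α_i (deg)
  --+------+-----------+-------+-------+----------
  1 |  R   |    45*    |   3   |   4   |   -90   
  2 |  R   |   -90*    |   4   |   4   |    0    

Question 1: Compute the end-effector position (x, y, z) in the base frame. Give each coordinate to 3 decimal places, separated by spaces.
after link 1: o_1 = (2.8284, 2.8284, 3.0000)
after link 2: o_2 = (0.0000, 5.6569, 7.0000)

0.000 5.657 7.000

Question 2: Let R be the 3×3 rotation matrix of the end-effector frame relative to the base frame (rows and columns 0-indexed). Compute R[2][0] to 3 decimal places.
End-effector x-axis (col 0 of R) = (0.0000,-0.0000,1.0000)
R[2][0] = 1.0000

1.000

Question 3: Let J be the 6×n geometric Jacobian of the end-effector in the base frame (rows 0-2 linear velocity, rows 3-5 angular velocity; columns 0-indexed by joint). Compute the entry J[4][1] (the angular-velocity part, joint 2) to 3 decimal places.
axis z_1 = (-0.7071,0.7071,0.0000); lever o_n−o_1 = (-2.8284,2.8284,4.0000)
cross product → J_v[:, 1] = (2.8284,2.8284,0.0000)
J_ω[:, 1] = z_1
entry J[4][1] = 0.7071

0.707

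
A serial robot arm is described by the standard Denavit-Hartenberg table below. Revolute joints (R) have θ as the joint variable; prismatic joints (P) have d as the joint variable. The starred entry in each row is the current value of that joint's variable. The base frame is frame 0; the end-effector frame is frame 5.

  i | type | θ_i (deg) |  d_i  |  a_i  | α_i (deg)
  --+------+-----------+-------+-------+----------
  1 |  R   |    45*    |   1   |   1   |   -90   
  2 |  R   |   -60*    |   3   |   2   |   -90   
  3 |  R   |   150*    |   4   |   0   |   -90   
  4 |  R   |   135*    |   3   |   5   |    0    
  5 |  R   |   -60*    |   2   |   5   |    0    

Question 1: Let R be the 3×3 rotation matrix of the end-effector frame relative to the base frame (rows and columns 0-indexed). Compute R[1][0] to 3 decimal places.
End-effector x-axis (col 0 of R) = (-0.5792,-0.7623,0.2888)
R[1][0] = -0.7623

-0.762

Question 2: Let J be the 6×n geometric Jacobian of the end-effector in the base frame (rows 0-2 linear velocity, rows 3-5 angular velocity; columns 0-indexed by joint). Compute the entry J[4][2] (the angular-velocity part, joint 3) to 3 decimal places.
axis z_2 = (0.6124,0.6124,-0.5000); lever o_n−o_2 = (-6.7250,0.9836,1.6986)
cross product → J_v[:, 2] = (1.5320,2.3223,4.7206)
J_ω[:, 2] = z_2
entry J[4][2] = 0.6124

0.612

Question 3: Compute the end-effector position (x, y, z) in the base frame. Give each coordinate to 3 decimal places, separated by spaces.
-7.432 4.519 4.431

after link 1: o_1 = (0.7071, 0.7071, 1.0000)
after link 2: o_2 = (-0.7071, 3.5355, 2.7321)
after link 3: o_3 = (1.7424, 5.9850, 0.7321)
after link 4: o_4 = (-2.9576, 7.4593, 3.8524)
after link 5: o_5 = (-7.4321, 4.5192, 4.4306)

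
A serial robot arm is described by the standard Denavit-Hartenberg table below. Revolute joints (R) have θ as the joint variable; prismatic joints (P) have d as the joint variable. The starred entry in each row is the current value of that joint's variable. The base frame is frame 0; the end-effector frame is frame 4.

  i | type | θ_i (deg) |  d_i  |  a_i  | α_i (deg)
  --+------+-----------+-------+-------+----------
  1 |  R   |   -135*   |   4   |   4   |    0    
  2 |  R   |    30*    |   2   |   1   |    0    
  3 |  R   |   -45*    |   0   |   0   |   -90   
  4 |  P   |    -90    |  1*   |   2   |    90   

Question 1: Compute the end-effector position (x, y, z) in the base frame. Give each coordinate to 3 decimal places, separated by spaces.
after link 1: o_1 = (-2.8284, -2.8284, 4.0000)
after link 2: o_2 = (-3.0872, -3.7944, 6.0000)
after link 3: o_3 = (-3.0872, -3.7944, 6.0000)
after link 4: o_4 = (-2.5872, -4.6604, 8.0000)

-2.587 -4.660 8.000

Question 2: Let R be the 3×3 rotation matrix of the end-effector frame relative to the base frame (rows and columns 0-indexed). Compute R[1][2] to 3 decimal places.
End-effector z-axis (col 2 of R) = (0.8660,0.5000,0.0000)
R[1][2] = 0.5000

0.500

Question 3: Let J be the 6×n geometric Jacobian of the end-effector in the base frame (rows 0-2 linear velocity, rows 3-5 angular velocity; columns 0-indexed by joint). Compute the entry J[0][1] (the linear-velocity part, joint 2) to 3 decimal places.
axis z_1 = (0.0000,0.0000,1.0000); lever o_n−o_1 = (0.2412,-1.8320,4.0000)
cross product → J_v[:, 1] = (1.8320,0.2412,-0.0000)
J_ω[:, 1] = z_1
entry J[0][1] = 1.8320

1.832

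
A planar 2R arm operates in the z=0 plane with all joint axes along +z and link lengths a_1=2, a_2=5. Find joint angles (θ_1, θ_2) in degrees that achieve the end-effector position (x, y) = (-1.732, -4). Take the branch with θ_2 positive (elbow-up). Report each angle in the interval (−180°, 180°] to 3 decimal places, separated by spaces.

cos θ_2 = (18.9998−2²−5²)/(2·2·5) = -0.5000; θ_2 = 120.0006° (elbow-up)
β = atan2(-4.0000,-1.7320) = -113.4126°; ψ = atan2(4.3301,-0.5000) = 96.5874°
θ_1 = β − ψ = -210.0000°

150.000 120.001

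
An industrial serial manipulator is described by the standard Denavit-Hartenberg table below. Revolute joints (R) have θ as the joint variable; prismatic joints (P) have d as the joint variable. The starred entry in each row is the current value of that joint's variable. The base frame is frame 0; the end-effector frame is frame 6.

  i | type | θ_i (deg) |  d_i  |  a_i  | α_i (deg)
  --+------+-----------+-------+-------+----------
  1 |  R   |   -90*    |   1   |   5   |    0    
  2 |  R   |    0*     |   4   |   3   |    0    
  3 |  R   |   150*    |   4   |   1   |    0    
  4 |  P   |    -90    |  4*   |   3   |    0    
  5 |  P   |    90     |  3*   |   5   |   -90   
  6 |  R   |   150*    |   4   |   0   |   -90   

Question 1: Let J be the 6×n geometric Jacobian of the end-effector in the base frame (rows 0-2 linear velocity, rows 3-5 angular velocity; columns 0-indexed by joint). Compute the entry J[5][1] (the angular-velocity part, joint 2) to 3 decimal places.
1.000

axis z_1 = (0.0000,0.0000,1.0000); lever o_n−o_1 = (2.1340,2.6962,15.0000)
cross product → J_v[:, 1] = (-2.6962,2.1340,0.0000)
J_ω[:, 1] = z_1
entry J[5][1] = 1.0000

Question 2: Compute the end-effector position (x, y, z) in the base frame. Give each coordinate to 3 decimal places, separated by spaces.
after link 1: o_1 = (0.0000, -5.0000, 1.0000)
after link 2: o_2 = (0.0000, -8.0000, 5.0000)
after link 3: o_3 = (0.5000, -7.1340, 9.0000)
after link 4: o_4 = (3.0981, -8.6340, 13.0000)
after link 5: o_5 = (5.5981, -4.3038, 16.0000)
after link 6: o_6 = (2.1340, -2.3038, 16.0000)

2.134 -2.304 16.000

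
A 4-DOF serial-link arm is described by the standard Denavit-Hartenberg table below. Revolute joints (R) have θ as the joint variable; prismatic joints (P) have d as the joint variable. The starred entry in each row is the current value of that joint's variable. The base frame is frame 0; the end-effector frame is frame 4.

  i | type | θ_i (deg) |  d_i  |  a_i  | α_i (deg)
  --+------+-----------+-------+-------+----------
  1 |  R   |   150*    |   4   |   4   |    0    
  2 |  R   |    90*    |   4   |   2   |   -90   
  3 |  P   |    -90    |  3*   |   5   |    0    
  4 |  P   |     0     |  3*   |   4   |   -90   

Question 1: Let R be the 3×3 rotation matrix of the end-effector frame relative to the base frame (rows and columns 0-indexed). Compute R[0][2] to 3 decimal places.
End-effector z-axis (col 2 of R) = (-0.5000,-0.8660,-0.0000)
R[0][2] = -0.5000

-0.500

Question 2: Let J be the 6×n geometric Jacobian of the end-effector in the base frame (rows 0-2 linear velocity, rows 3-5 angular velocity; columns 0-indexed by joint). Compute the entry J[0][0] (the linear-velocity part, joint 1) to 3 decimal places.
axis z_0 = ẑ; lever o_n−o_0 = (0.7321,-2.7321,17.0000)
cross product → J_v[:, 0] = (2.7321,0.7321,-0.0000)
J_ω[:, 0] = z_0
entry J[0][0] = 2.7321

2.732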